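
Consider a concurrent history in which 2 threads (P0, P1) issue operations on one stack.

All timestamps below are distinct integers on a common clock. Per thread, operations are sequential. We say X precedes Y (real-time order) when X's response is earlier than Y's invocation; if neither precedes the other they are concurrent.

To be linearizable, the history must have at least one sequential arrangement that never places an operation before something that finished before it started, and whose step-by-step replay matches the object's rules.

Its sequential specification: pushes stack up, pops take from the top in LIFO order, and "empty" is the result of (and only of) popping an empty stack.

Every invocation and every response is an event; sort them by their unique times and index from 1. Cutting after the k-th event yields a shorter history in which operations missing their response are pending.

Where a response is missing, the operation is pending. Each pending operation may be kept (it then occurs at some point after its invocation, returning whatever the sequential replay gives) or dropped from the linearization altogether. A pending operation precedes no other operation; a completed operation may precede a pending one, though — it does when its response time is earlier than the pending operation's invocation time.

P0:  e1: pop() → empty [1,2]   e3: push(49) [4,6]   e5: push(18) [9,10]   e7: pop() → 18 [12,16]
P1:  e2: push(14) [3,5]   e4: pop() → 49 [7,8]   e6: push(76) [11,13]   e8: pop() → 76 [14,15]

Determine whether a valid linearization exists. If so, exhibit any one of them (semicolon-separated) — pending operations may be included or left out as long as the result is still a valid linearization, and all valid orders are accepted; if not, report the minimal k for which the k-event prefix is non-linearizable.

linearizable — witness: e1; e2; e3; e4; e5; e6; e8; e7

step 1: e1 pop() → empty — stack <>
step 2: e2 push(14) — stack <14>
step 3: e3 push(49) — stack <14,49>
step 4: e4 pop() → 49 — stack <14>
step 5: e5 push(18) — stack <14,18>
step 6: e6 push(76) — stack <14,18,76>
step 7: e8 pop() → 76 — stack <14,18>
step 8: e7 pop() → 18 — stack <14>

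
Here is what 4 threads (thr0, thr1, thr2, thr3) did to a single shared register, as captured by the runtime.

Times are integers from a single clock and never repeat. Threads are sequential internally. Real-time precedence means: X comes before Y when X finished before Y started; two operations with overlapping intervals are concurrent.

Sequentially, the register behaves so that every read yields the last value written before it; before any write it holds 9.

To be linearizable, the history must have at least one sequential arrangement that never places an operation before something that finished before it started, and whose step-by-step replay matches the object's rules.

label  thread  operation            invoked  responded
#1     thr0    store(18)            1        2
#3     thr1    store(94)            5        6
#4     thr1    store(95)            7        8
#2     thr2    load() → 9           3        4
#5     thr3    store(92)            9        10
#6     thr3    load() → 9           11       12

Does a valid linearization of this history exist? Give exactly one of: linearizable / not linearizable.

through event 3 a valid linearization exists; event 4 (#2 responding at time 4) ends that
one real-time candidate order over the 2 completed operations — the register replay rejects it
sample order #1, #2 stalls at step 2 — #2 load() → 9 has no legal effect

not linearizable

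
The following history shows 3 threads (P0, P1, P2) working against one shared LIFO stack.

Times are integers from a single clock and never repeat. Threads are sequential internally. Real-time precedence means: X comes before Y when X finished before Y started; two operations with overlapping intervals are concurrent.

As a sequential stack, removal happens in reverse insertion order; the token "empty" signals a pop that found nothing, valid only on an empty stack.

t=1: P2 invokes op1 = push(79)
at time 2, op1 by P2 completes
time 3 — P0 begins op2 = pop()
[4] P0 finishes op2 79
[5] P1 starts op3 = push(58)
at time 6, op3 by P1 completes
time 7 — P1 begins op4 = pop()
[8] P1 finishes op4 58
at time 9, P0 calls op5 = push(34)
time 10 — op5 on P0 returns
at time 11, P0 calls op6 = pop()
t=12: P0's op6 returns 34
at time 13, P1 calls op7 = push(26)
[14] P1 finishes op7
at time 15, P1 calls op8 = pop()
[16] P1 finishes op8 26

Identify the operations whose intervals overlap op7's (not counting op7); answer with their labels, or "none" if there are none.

none

overlap test against op7 [13,14]: concurrent iff the interval meets 13..14
op1 [1,2]: before
op2 [3,4]: before
op3 [5,6]: before
op4 [7,8]: before
op5 [9,10]: before
op6 [11,12]: before
op8 [15,16]: after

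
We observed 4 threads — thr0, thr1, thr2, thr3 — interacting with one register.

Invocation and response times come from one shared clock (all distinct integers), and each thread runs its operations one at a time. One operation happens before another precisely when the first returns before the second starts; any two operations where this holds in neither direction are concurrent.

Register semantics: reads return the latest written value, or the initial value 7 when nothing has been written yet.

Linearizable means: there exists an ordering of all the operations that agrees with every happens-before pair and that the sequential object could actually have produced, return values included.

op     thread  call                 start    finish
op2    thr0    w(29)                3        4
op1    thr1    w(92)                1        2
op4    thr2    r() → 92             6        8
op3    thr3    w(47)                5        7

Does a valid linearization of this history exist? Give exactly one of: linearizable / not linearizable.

already the first 8 events (up to op4's response at time 8) admit no linearization; the first 7 still do
no legal order exists: 2 real-time-consistent candidates over 4 completed register operations, all rejected
take op1, op2, op3, op4: step 4 already fails, because op4 r() → 92 cannot occur there
take op1, op2, op4, op3: step 3 already fails, because op4 r() → 92 cannot occur there

not linearizable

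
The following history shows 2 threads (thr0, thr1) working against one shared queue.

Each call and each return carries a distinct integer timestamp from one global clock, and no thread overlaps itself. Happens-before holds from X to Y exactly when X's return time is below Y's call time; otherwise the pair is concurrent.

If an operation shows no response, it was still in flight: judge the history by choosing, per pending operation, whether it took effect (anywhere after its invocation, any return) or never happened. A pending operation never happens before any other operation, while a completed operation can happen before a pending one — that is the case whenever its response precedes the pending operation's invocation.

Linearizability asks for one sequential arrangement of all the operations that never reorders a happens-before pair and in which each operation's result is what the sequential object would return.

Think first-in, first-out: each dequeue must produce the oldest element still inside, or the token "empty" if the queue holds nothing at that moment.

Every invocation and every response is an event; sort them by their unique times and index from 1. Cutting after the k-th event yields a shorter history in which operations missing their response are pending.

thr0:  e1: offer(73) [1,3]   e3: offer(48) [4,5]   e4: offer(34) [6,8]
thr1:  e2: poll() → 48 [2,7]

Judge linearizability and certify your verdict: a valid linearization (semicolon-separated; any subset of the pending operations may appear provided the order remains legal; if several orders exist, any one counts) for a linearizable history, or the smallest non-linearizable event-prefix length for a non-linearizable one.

cut after 6 events: linearizable; cut after 7 events (e2 responds, time 7): not linearizable
every one of the 3 real-time-consistent orders over 3 completed queue ops fails the sequential spec
no escape via the 1 pending operation (e4): every completion choice fails
for example e1, e2, e3 (pending dropped) fails at step 2: e2 poll() → 48 is not legal there
for example e1, e3, e2 (pending dropped) fails at step 3: e2 poll() → 48 is not legal there

not linearizable — minimal violating prefix: 7 events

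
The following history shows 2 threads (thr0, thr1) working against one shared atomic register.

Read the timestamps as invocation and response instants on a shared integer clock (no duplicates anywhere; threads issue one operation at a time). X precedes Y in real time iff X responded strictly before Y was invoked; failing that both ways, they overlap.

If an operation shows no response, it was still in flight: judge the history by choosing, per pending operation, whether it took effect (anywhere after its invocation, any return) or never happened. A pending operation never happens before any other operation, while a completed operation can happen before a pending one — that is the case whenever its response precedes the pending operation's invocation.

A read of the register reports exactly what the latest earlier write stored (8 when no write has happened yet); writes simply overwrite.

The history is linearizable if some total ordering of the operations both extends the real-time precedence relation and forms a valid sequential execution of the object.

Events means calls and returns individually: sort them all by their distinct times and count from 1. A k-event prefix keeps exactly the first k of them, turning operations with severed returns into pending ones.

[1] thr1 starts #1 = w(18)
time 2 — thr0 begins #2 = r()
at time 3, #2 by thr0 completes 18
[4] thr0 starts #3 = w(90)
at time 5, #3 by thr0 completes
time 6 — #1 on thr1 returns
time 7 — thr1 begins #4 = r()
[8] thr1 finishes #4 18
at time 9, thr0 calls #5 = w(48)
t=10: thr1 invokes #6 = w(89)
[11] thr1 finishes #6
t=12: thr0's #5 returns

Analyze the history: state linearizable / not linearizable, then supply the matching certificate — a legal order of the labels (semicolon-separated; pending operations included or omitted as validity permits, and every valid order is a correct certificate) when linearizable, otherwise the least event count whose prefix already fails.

not linearizable — minimal violating prefix: 8 events

events 1..7 are fine; event 8 — the response of #4 at time 8 — makes the prefix non-linearizable
the 4 completed operations admit 3 real-time orders; each fails the atomic register replay
for example #1, #2, #3, #4 fails at step 4: #4 r() → 18 is not legal there
for example #2, #1, #3, #4 fails at step 1: #2 r() → 18 is not legal there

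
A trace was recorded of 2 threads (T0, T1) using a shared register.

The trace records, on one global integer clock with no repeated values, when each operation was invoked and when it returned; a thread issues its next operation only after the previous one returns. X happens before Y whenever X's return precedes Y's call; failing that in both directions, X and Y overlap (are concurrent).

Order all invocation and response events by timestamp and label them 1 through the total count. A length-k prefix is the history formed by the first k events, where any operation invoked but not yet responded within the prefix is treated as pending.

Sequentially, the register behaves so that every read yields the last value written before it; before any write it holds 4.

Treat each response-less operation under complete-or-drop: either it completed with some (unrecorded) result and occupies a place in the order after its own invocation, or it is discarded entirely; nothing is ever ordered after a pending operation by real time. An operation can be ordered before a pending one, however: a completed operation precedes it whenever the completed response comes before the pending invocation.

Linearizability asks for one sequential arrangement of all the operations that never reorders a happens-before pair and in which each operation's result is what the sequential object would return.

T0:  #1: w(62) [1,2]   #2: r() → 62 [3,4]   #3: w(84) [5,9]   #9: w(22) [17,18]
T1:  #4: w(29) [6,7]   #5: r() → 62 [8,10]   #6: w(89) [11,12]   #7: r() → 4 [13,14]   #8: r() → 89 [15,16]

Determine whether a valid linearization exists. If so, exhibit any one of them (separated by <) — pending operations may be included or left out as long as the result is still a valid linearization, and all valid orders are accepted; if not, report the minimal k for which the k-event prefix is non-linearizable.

cut after 9 events: linearizable; cut after 10 events (#5 responds, time 10): not linearizable
5 completed operations, 3 real-time-consistent orders — every register replay fails
one such order, #1, #2, #3, #4, #5, breaks at step 5 where #5 r() → 62 is illegal
one such order, #1, #2, #4, #3, #5, breaks at step 5 where #5 r() → 62 is illegal

not linearizable — minimal violating prefix: 10 events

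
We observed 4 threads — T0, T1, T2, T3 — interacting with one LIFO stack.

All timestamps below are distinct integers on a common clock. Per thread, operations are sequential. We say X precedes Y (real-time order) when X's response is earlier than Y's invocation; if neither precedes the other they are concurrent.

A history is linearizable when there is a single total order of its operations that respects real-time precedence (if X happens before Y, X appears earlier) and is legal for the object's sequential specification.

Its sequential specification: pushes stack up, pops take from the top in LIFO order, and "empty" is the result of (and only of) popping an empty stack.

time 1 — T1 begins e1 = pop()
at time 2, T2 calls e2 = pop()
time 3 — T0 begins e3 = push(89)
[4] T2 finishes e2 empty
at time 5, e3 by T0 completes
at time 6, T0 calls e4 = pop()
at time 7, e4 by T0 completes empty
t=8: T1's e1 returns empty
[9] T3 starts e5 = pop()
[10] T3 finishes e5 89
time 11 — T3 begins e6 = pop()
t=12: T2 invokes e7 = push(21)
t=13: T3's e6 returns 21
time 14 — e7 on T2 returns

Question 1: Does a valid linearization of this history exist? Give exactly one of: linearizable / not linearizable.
not linearizable

cut after 7 events: linearizable; cut after 8 events (e1 responds, time 8): not linearizable
all 8 real-time-respecting orders fail — 4 completed LIFO stack operations, no legal replay
sample order e1, e2, e3, e4 stalls at step 4 — e4 pop() → empty has no legal effect
sample order e1, e3, e2, e4 stalls at step 3 — e2 pop() → empty has no legal effect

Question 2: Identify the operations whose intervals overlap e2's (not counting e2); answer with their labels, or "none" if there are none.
Answer: e1, e3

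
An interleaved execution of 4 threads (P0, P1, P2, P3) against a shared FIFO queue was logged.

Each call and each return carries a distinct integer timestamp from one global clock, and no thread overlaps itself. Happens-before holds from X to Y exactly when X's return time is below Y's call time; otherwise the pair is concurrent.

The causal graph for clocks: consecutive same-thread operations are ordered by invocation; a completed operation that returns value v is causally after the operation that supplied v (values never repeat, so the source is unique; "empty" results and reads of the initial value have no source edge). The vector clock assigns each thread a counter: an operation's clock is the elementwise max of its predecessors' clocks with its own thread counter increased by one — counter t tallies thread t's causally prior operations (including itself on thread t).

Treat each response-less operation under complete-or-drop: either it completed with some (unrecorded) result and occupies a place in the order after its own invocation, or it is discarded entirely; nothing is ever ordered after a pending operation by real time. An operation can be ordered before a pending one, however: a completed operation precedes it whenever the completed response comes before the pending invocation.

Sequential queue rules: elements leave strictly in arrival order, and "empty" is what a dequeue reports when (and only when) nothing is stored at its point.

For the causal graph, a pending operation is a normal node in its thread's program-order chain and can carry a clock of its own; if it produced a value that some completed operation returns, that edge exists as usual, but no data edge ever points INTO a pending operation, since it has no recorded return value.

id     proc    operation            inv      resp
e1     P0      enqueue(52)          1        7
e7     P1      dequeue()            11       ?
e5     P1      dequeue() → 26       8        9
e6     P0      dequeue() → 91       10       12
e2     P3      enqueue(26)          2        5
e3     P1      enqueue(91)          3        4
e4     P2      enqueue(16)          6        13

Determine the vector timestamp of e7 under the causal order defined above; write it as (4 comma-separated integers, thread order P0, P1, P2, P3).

e2, invoked 2, has no incoming edges; only P3's bump applies → (0, 0, 0, 1)
e4, invoked 6, has no incoming edges; only P2's bump applies → (0, 0, 1, 0)
e3, invoked 3, has no incoming edges; only P1's bump applies → (0, 1, 0, 0)
e1, invoked 1, has no incoming edges; only P0's bump applies → (1, 0, 0, 0)
merge at e5 (invoked 8): VC(e2)=(0, 0, 0, 1), VC(e3)=(0, 1, 0, 0), own-thread bump on P1 → (0, 2, 0, 1)
merge at e6 (invoked 10): VC(e1)=(1, 0, 0, 0), VC(e3)=(0, 1, 0, 0), own-thread bump on P0 → (2, 1, 0, 0)
merge at e7 (invoked 11): VC(e5)=(0, 2, 0, 1), own-thread bump on P1 → (0, 3, 0, 1)
target: VC(e7) = (0, 3, 0, 1)

(0, 3, 0, 1)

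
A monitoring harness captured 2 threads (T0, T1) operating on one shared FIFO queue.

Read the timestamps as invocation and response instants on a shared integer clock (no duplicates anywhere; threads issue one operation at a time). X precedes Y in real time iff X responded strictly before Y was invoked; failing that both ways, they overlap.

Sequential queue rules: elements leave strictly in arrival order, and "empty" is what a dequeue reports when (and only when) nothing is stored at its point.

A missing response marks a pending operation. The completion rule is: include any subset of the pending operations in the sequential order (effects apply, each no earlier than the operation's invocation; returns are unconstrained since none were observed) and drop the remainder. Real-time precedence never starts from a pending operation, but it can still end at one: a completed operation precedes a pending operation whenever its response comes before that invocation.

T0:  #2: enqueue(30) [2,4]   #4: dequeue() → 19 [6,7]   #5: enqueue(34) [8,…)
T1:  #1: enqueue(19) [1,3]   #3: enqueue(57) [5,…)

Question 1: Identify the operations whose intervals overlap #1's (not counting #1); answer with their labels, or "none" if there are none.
#1 spans [1,3]; an op avoiding the whole window 1..3 is ordered, any other is concurrent
#2 [2,4]: concurrent
#3 [5,…): after
#4 [6,7]: after
#5 [8,…): after

#2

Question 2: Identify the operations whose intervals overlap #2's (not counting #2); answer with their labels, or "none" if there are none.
#2 runs from 2 to 4; window-overlapping ops are concurrent
#1 [1,3]: concurrent
#3 [5,…): after
#4 [6,7]: after
#5 [8,…): after

#1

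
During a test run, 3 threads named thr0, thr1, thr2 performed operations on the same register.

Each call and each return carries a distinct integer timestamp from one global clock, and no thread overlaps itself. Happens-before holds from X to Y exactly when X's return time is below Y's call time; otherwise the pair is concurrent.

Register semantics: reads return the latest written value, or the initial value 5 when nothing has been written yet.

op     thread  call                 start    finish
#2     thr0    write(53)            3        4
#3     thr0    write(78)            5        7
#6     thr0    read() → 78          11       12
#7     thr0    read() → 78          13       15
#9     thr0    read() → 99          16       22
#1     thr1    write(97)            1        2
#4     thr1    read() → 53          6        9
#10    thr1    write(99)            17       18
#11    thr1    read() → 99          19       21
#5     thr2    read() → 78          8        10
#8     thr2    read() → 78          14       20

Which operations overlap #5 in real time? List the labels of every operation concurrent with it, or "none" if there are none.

#4

#5 runs from 8 to 10; window-overlapping ops are concurrent
#1 [1,2]: before
#2 [3,4]: before
#3 [5,7]: before
#4 [6,9]: concurrent
#6 [11,12]: after
#7 [13,15]: after
#8 [14,20]: after
#9 [16,22]: after
#10 [17,18]: after
#11 [19,21]: after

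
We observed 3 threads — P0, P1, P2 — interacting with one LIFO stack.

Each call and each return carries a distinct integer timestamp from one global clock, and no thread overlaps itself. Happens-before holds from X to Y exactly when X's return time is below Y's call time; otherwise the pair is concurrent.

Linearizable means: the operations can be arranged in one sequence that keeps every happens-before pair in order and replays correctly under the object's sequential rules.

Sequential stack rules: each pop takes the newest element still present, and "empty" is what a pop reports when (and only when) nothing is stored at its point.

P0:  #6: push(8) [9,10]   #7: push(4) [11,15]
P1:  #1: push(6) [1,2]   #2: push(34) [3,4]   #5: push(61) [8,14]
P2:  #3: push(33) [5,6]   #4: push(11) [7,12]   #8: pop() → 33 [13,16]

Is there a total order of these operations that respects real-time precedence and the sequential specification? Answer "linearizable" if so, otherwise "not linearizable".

through event 15 a valid linearization exists; event 16 (#8 responding at time 16) ends that
the 8 completed operations admit 25 real-time orders; each fails the LIFO stack replay
take #1, #2, #3, #4, #5, #6, #7, #8: step 8 already fails, because #8 pop() → 33 cannot occur there
take #1, #2, #3, #4, #5, #6, #8, #7: step 7 already fails, because #8 pop() → 33 cannot occur there

not linearizable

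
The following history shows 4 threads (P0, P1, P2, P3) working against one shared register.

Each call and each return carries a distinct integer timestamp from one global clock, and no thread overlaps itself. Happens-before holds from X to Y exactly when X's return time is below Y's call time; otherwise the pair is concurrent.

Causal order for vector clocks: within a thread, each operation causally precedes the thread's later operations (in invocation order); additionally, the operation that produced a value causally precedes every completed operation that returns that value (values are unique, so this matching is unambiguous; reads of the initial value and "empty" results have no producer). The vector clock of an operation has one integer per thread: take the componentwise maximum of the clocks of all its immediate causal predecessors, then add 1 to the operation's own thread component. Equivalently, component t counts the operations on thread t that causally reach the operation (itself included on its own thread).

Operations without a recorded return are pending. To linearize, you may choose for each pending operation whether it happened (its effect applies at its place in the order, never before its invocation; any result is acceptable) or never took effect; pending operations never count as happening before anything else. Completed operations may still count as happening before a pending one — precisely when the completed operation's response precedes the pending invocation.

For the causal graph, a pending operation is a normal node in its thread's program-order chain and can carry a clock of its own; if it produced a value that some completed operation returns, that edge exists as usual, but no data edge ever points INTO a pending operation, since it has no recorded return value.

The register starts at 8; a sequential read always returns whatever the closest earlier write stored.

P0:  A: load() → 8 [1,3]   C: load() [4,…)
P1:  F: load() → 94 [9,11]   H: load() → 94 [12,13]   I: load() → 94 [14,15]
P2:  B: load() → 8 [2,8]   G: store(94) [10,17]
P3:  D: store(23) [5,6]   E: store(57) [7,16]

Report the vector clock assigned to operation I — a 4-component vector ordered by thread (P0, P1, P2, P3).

(0, 3, 2, 0)

D (invocation 5): nothing precedes it; P3's component alone gives (0, 0, 0, 1)
B (invocation 2): nothing precedes it; P2's component alone gives (0, 0, 1, 0)
A (invocation 1): nothing precedes it; P0's component alone gives (1, 0, 0, 0)
invoked at 7, E merges VC(D)=(0, 0, 0, 1) and bumps P3's slot → (0, 0, 0, 2)
invoked at 10, G merges VC(B)=(0, 0, 1, 0) and bumps P2's slot → (0, 0, 2, 0)
invoked at 4, C merges VC(A)=(1, 0, 0, 0) and bumps P0's slot → (2, 0, 0, 0)
invoked at 9, F merges VC(G)=(0, 0, 2, 0) and bumps P1's slot → (0, 1, 2, 0)
invoked at 12, H merges VC(F)=(0, 1, 2, 0), VC(G)=(0, 0, 2, 0) and bumps P1's slot → (0, 2, 2, 0)
invoked at 14, I merges VC(G)=(0, 0, 2, 0), VC(H)=(0, 2, 2, 0) and bumps P1's slot → (0, 3, 2, 0)
target: VC(I) = (0, 3, 2, 0)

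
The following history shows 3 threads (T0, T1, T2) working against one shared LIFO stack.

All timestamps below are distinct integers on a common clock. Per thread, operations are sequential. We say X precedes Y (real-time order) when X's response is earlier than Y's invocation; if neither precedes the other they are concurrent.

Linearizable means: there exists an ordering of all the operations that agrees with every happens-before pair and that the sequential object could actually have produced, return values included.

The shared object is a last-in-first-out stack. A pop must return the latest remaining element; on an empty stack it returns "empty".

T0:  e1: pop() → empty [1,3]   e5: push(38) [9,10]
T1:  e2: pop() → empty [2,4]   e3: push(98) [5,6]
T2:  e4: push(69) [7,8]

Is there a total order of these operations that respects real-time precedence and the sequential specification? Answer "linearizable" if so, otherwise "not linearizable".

a witness: e1, e2, e3, e4, e5
after step 1 (e1 pop() → empty): stack <>
after step 2 (e2 pop() → empty): stack <>
after step 3 (e3 push(98)): stack <98>
after step 4 (e4 push(69)): stack <98,69>
after step 5 (e5 push(38)): stack <98,69,38>

linearizable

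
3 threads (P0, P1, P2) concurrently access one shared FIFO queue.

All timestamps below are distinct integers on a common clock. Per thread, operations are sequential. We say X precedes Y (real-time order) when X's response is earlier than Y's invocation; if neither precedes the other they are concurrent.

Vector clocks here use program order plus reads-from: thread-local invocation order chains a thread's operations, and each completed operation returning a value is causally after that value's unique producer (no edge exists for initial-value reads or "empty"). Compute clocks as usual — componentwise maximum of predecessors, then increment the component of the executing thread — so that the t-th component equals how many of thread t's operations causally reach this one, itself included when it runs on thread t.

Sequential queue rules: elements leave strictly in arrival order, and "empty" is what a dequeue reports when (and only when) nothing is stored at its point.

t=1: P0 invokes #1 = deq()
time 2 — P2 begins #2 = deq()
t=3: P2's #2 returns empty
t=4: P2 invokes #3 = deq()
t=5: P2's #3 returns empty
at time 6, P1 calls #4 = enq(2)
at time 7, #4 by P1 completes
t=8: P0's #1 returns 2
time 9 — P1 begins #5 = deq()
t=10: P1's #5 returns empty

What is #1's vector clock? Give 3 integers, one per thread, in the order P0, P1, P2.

(1, 1, 0)

invoked at 2, #2 has no predecessors; its own P2 bump gives (0, 0, 1)
invoked at 6, #4 has no predecessors; its own P1 bump gives (0, 1, 0)
#3, invoked 4, takes VC(#2)=(0, 0, 1) under max, adds 1 for P2 → (0, 0, 2)
#5, invoked 9, takes VC(#4)=(0, 1, 0) under max, adds 1 for P1 → (0, 2, 0)
#1, invoked 1, takes VC(#4)=(0, 1, 0) under max, adds 1 for P0 → (1, 1, 0)
target: VC(#1) = (1, 1, 0)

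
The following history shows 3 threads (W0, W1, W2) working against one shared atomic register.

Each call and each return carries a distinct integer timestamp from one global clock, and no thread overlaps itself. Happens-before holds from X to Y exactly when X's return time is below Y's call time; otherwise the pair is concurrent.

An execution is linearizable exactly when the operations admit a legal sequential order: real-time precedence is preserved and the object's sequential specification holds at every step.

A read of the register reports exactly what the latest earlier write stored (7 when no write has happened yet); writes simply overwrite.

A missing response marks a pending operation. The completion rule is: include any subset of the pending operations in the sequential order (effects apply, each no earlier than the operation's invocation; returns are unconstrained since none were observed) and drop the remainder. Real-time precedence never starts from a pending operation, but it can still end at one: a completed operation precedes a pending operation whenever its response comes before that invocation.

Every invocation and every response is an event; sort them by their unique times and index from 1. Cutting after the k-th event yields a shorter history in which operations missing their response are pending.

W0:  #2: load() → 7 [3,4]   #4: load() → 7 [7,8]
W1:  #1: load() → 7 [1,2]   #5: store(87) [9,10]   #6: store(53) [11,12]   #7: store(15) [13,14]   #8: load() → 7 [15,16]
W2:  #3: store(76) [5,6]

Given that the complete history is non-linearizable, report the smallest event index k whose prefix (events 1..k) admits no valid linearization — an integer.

8

events 1..7 are linearizable; a witness order is #1, #2, #3:
step 1: #1 load() → 7 — value 7
step 2: #2 load() → 7 — value 7
step 3: #3 store(76) — value 76
adding event 8 (#4 responds at 8) leaves no legal real-time order
take #1, #2, #3, #4: step 4 already fails, because #4 load() → 7 cannot occur there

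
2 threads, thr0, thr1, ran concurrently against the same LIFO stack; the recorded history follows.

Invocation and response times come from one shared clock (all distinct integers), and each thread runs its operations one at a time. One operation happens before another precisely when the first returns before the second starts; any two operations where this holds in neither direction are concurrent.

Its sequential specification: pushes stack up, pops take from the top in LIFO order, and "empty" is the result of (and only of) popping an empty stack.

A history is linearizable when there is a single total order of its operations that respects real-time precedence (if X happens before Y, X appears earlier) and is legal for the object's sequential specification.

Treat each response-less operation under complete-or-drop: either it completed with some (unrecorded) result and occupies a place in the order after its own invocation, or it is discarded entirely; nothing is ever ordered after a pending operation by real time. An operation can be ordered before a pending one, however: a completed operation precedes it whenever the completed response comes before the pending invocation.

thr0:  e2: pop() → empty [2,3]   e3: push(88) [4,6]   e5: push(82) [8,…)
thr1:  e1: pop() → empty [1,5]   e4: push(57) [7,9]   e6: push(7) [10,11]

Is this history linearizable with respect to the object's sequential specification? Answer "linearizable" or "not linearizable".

witness order: e1, e2, e3, e4, e5, e6
1. e1 pop() → empty, leaving stack <>
2. e2 pop() → empty, leaving stack <>
3. e3 push(88), leaving stack <88>
4. e4 push(57), leaving stack <88,57>
5. e5 push(82) (pending, included), leaving stack <88,57,82>
6. e6 push(7), leaving stack <88,57,82,7>

linearizable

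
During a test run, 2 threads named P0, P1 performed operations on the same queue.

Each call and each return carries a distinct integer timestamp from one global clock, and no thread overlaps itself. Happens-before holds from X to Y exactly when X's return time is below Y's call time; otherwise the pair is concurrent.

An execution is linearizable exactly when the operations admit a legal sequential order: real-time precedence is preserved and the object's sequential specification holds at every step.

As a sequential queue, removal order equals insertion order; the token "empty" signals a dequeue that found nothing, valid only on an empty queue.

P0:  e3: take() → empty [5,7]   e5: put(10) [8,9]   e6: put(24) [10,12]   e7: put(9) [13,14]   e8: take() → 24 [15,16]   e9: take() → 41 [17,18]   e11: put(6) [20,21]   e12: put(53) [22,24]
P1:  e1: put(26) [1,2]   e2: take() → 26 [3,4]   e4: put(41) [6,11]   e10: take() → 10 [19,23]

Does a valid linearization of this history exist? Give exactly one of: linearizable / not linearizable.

not linearizable

cut after 15 events: linearizable; cut after 16 events (e8 responds, time 16): not linearizable
the 8 completed operations admit 4 real-time orders; each fails the queue replay
one such order, e1, e2, e3, e4, e5, e6, e7, e8, breaks at step 8 where e8 take() → 24 is illegal
one such order, e1, e2, e3, e5, e4, e6, e7, e8, breaks at step 8 where e8 take() → 24 is illegal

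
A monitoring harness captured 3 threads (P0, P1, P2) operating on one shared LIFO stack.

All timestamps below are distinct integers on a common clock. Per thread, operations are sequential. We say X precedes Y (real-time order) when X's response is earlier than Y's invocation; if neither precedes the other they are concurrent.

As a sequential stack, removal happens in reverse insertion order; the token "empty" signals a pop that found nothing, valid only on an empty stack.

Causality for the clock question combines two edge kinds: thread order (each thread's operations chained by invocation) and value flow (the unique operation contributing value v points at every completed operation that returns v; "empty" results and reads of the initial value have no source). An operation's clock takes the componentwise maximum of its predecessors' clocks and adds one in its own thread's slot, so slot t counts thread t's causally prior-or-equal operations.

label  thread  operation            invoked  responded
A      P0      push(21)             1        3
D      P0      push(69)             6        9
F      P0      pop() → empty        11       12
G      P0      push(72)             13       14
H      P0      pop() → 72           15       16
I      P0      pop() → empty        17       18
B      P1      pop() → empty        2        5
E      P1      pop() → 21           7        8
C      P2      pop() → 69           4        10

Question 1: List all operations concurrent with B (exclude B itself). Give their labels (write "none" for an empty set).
A, C

B spans [2,5]: anything still running between times 2 and 5 counts as concurrent
A [1,3]: concurrent
C [4,10]: concurrent
D [6,9]: after
E [7,8]: after
F [11,12]: after
G [13,14]: after
H [15,16]: after
I [17,18]: after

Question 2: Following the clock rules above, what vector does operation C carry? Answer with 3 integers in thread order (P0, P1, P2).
(2, 0, 1)

no predecessors for B (invoked 2): P1 increments from zero → (0, 1, 0)
no predecessors for A (invoked 1): P0 increments from zero → (1, 0, 0)
invoked at 6, D merges VC(A)=(1, 0, 0) and bumps P0's slot → (2, 0, 0)
invoked at 7, E merges VC(A)=(1, 0, 0), VC(B)=(0, 1, 0) and bumps P1's slot → (1, 2, 0)
invoked at 4, C merges VC(D)=(2, 0, 0) and bumps P2's slot → (2, 0, 1)
invoked at 11, F merges VC(D)=(2, 0, 0) and bumps P0's slot → (3, 0, 0)
invoked at 13, G merges VC(F)=(3, 0, 0) and bumps P0's slot → (4, 0, 0)
invoked at 15, H merges VC(G)=(4, 0, 0) and bumps P0's slot → (5, 0, 0)
invoked at 17, I merges VC(H)=(5, 0, 0) and bumps P0's slot → (6, 0, 0)
target: VC(C) = (2, 0, 1)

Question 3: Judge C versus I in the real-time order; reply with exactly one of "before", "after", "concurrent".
before

C spans [4,10], I spans [17,18]
resp(C)=10 < inv(I)=17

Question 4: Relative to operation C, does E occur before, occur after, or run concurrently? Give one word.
concurrent

E spans [7,8], C spans [4,10]
the intervals overlap in both directions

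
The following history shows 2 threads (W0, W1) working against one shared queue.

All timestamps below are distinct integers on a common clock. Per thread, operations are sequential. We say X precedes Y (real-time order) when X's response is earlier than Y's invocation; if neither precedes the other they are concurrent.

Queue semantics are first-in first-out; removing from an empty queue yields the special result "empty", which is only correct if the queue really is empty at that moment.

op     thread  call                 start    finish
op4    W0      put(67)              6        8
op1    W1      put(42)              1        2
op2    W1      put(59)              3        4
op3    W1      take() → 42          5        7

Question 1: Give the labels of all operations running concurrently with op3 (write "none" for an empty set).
op3 spans [5,7]; an op avoiding the whole window 5..7 is ordered, any other is concurrent
op1 [1,2]: before
op2 [3,4]: before
op4 [6,8]: concurrent

op4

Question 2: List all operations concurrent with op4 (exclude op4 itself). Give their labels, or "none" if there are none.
op4 runs from 6 to 8; window-overlapping ops are concurrent
op1 [1,2]: before
op2 [3,4]: before
op3 [5,7]: concurrent

op3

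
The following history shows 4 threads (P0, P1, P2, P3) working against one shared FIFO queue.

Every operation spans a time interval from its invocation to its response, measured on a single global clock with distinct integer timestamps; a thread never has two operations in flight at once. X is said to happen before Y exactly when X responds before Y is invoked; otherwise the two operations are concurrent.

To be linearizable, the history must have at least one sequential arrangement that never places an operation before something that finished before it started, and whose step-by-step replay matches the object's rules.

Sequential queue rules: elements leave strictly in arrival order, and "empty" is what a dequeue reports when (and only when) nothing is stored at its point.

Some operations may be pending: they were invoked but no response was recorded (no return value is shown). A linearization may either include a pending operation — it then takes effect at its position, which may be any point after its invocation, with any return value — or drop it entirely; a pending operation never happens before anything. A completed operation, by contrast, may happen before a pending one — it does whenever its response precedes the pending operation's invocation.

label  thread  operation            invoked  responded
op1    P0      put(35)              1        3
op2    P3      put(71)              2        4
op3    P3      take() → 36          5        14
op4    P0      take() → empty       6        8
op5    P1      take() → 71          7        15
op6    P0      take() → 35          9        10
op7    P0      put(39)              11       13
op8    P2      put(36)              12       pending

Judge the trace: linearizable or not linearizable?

through event 9 a valid linearization exists; event 10 (op6 responding at time 10) ends that
all 2 real-time-respecting orders fail — 4 completed FIFO queue operations, no legal replay
completion choices over the 2 pending operations (op3, op5) were checked; none helps
one such order, op1, op2, op4, op6 (pending dropped), breaks at step 3 where op4 take() → empty is illegal
one such order, op2, op1, op4, op6 (pending dropped), breaks at step 3 where op4 take() → empty is illegal

not linearizable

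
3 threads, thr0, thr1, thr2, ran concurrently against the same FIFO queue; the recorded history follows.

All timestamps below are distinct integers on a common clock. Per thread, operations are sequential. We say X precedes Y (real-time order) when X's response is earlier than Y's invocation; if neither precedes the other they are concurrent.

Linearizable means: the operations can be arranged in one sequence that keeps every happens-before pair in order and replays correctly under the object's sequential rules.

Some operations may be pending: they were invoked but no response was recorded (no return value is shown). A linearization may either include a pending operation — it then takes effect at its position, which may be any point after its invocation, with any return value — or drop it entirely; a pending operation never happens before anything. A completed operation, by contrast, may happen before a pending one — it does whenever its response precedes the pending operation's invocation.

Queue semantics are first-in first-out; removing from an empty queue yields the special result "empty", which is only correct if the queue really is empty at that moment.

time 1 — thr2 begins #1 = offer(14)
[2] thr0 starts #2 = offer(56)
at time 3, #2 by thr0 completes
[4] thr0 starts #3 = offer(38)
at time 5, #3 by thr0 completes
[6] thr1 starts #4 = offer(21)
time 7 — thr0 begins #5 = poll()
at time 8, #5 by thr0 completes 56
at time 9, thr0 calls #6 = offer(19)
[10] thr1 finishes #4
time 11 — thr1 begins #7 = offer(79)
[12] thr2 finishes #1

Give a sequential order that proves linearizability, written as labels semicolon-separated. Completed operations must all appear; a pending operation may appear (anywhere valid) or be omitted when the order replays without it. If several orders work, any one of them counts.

#2; #1; #3; #4; #5

step 1: #2 offer(56) — queue <56>
step 2: #1 offer(14) — queue <56,14>
step 3: #3 offer(38) — queue <56,14,38>
step 4: #4 offer(21) — queue <56,14,38,21>
step 5: #5 poll() → 56 — queue <14,38,21>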